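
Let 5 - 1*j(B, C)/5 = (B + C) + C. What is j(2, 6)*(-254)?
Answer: 11430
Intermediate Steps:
j(B, C) = 25 - 10*C - 5*B (j(B, C) = 25 - 5*((B + C) + C) = 25 - 5*(B + 2*C) = 25 + (-10*C - 5*B) = 25 - 10*C - 5*B)
j(2, 6)*(-254) = (25 - 10*6 - 5*2)*(-254) = (25 - 60 - 10)*(-254) = -45*(-254) = 11430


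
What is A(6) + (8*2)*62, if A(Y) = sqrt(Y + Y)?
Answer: 992 + 2*sqrt(3) ≈ 995.46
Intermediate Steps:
A(Y) = sqrt(2)*sqrt(Y) (A(Y) = sqrt(2*Y) = sqrt(2)*sqrt(Y))
A(6) + (8*2)*62 = sqrt(2)*sqrt(6) + (8*2)*62 = 2*sqrt(3) + 16*62 = 2*sqrt(3) + 992 = 992 + 2*sqrt(3)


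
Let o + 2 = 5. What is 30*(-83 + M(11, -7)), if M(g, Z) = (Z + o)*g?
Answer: -3810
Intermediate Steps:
o = 3 (o = -2 + 5 = 3)
M(g, Z) = g*(3 + Z) (M(g, Z) = (Z + 3)*g = (3 + Z)*g = g*(3 + Z))
30*(-83 + M(11, -7)) = 30*(-83 + 11*(3 - 7)) = 30*(-83 + 11*(-4)) = 30*(-83 - 44) = 30*(-127) = -3810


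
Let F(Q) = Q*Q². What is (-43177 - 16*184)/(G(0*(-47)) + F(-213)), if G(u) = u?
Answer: 46121/9663597 ≈ 0.0047727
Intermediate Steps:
F(Q) = Q³
(-43177 - 16*184)/(G(0*(-47)) + F(-213)) = (-43177 - 16*184)/(0*(-47) + (-213)³) = (-43177 - 2944)/(0 - 9663597) = -46121/(-9663597) = -46121*(-1/9663597) = 46121/9663597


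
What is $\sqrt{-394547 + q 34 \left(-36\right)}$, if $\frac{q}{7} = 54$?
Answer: $i \sqrt{857219} \approx 925.86 i$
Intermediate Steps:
$q = 378$ ($q = 7 \cdot 54 = 378$)
$\sqrt{-394547 + q 34 \left(-36\right)} = \sqrt{-394547 + 378 \cdot 34 \left(-36\right)} = \sqrt{-394547 + 12852 \left(-36\right)} = \sqrt{-394547 - 462672} = \sqrt{-857219} = i \sqrt{857219}$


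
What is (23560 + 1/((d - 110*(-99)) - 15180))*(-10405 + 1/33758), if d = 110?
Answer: -3144688775187201/12828040 ≈ -2.4514e+8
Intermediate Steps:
(23560 + 1/((d - 110*(-99)) - 15180))*(-10405 + 1/33758) = (23560 + 1/((110 - 110*(-99)) - 15180))*(-10405 + 1/33758) = (23560 + 1/((110 + 10890) - 15180))*(-10405 + 1/33758) = (23560 + 1/(11000 - 15180))*(-351251989/33758) = (23560 + 1/(-4180))*(-351251989/33758) = (23560 - 1/4180)*(-351251989/33758) = (98480799/4180)*(-351251989/33758) = -3144688775187201/12828040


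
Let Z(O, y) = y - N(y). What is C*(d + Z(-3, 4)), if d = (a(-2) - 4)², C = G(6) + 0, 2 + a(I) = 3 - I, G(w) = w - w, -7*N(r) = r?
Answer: 0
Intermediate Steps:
N(r) = -r/7
G(w) = 0
a(I) = 1 - I (a(I) = -2 + (3 - I) = 1 - I)
Z(O, y) = 8*y/7 (Z(O, y) = y - (-1)*y/7 = y + y/7 = 8*y/7)
C = 0 (C = 0 + 0 = 0)
d = 1 (d = ((1 - 1*(-2)) - 4)² = ((1 + 2) - 4)² = (3 - 4)² = (-1)² = 1)
C*(d + Z(-3, 4)) = 0*(1 + (8/7)*4) = 0*(1 + 32/7) = 0*(39/7) = 0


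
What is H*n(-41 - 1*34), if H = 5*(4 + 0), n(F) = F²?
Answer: 112500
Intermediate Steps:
H = 20 (H = 5*4 = 20)
H*n(-41 - 1*34) = 20*(-41 - 1*34)² = 20*(-41 - 34)² = 20*(-75)² = 20*5625 = 112500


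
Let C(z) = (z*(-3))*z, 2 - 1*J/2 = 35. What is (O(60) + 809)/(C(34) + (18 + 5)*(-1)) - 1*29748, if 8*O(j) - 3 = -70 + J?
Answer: -830808483/27928 ≈ -29748.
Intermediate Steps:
J = -66 (J = 4 - 2*35 = 4 - 70 = -66)
O(j) = -133/8 (O(j) = 3/8 + (-70 - 66)/8 = 3/8 + (⅛)*(-136) = 3/8 - 17 = -133/8)
C(z) = -3*z² (C(z) = (-3*z)*z = -3*z²)
(O(60) + 809)/(C(34) + (18 + 5)*(-1)) - 1*29748 = (-133/8 + 809)/(-3*34² + (18 + 5)*(-1)) - 1*29748 = 6339/(8*(-3*1156 + 23*(-1))) - 29748 = 6339/(8*(-3468 - 23)) - 29748 = (6339/8)/(-3491) - 29748 = (6339/8)*(-1/3491) - 29748 = -6339/27928 - 29748 = -830808483/27928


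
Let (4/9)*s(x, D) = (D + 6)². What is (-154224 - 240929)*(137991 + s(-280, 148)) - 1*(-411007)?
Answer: -75612905849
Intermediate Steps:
s(x, D) = 9*(6 + D)²/4 (s(x, D) = 9*(D + 6)²/4 = 9*(6 + D)²/4)
(-154224 - 240929)*(137991 + s(-280, 148)) - 1*(-411007) = (-154224 - 240929)*(137991 + 9*(6 + 148)²/4) - 1*(-411007) = -395153*(137991 + (9/4)*154²) + 411007 = -395153*(137991 + (9/4)*23716) + 411007 = -395153*(137991 + 53361) + 411007 = -395153*191352 + 411007 = -75613316856 + 411007 = -75612905849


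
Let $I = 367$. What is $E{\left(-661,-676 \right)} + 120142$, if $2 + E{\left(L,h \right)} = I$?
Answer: $120507$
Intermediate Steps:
$E{\left(L,h \right)} = 365$ ($E{\left(L,h \right)} = -2 + 367 = 365$)
$E{\left(-661,-676 \right)} + 120142 = 365 + 120142 = 120507$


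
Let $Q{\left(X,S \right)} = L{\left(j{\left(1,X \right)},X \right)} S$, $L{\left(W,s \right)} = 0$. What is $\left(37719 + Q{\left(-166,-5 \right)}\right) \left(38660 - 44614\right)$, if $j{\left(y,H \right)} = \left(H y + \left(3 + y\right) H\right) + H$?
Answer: $-224578926$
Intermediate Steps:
$j{\left(y,H \right)} = H + H y + H \left(3 + y\right)$ ($j{\left(y,H \right)} = \left(H y + H \left(3 + y\right)\right) + H = H + H y + H \left(3 + y\right)$)
$Q{\left(X,S \right)} = 0$ ($Q{\left(X,S \right)} = 0 S = 0$)
$\left(37719 + Q{\left(-166,-5 \right)}\right) \left(38660 - 44614\right) = \left(37719 + 0\right) \left(38660 - 44614\right) = 37719 \left(-5954\right) = -224578926$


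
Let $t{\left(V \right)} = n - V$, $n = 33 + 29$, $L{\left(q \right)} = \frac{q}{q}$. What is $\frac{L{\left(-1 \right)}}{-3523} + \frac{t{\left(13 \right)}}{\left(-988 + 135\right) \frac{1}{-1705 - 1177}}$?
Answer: $\frac{497510161}{3005119} \approx 165.55$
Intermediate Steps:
$L{\left(q \right)} = 1$
$n = 62$
$t{\left(V \right)} = 62 - V$
$\frac{L{\left(-1 \right)}}{-3523} + \frac{t{\left(13 \right)}}{\left(-988 + 135\right) \frac{1}{-1705 - 1177}} = 1 \frac{1}{-3523} + \frac{62 - 13}{\left(-988 + 135\right) \frac{1}{-1705 - 1177}} = 1 \left(- \frac{1}{3523}\right) + \frac{62 - 13}{\left(-853\right) \frac{1}{-2882}} = - \frac{1}{3523} + \frac{49}{\left(-853\right) \left(- \frac{1}{2882}\right)} = - \frac{1}{3523} + \frac{49}{\frac{853}{2882}} = - \frac{1}{3523} + 49 \cdot \frac{2882}{853} = - \frac{1}{3523} + \frac{141218}{853} = \frac{497510161}{3005119}$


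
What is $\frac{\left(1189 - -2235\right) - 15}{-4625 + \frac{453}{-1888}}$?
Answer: $- \frac{6436192}{8732453} \approx -0.73704$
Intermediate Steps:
$\frac{\left(1189 - -2235\right) - 15}{-4625 + \frac{453}{-1888}} = \frac{\left(1189 + 2235\right) - 15}{-4625 + 453 \left(- \frac{1}{1888}\right)} = \frac{3424 - 15}{-4625 - \frac{453}{1888}} = \frac{3409}{- \frac{8732453}{1888}} = 3409 \left(- \frac{1888}{8732453}\right) = - \frac{6436192}{8732453}$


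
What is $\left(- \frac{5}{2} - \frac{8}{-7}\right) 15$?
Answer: $- \frac{285}{14} \approx -20.357$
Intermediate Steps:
$\left(- \frac{5}{2} - \frac{8}{-7}\right) 15 = \left(\left(-5\right) \frac{1}{2} - - \frac{8}{7}\right) 15 = \left(- \frac{5}{2} + \frac{8}{7}\right) 15 = \left(- \frac{19}{14}\right) 15 = - \frac{285}{14}$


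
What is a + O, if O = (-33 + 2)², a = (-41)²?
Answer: 2642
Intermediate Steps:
a = 1681
O = 961 (O = (-31)² = 961)
a + O = 1681 + 961 = 2642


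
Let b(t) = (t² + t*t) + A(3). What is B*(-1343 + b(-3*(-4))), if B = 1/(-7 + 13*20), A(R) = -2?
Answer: -1057/253 ≈ -4.1779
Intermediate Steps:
b(t) = -2 + 2*t² (b(t) = (t² + t*t) - 2 = (t² + t²) - 2 = 2*t² - 2 = -2 + 2*t²)
B = 1/253 (B = 1/(-7 + 260) = 1/253 ≈ 0.0039526)
B*(-1343 + b(-3*(-4))) = (-1343 + (-2 + 2*(-3*(-4))²))/253 = (-1343 + (-2 + 2*12²))/253 = (-1343 + (-2 + 2*144))/253 = (-1343 + (-2 + 288))/253 = (-1343 + 286)/253 = (1/253)*(-1057) = -1057/253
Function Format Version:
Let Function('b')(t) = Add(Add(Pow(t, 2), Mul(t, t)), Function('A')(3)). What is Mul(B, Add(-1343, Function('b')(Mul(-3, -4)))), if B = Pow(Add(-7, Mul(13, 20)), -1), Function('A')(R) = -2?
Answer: Rational(-1057, 253) ≈ -4.1779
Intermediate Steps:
Function('b')(t) = Add(-2, Mul(2, Pow(t, 2))) (Function('b')(t) = Add(Add(Pow(t, 2), Mul(t, t)), -2) = Add(Add(Pow(t, 2), Pow(t, 2)), -2) = Add(Mul(2, Pow(t, 2)), -2) = Add(-2, Mul(2, Pow(t, 2))))
B = Rational(1, 253) (B = Pow(Add(-7, 260), -1) = Pow(253, -1) = Rational(1, 253) ≈ 0.0039526)
Mul(B, Add(-1343, Function('b')(Mul(-3, -4)))) = Mul(Rational(1, 253), Add(-1343, Add(-2, Mul(2, Pow(Mul(-3, -4), 2))))) = Mul(Rational(1, 253), Add(-1343, Add(-2, Mul(2, Pow(12, 2))))) = Mul(Rational(1, 253), Add(-1343, Add(-2, Mul(2, 144)))) = Mul(Rational(1, 253), Add(-1343, Add(-2, 288))) = Mul(Rational(1, 253), Add(-1343, 286)) = Mul(Rational(1, 253), -1057) = Rational(-1057, 253)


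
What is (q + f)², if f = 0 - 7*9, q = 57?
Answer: 36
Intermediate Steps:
f = -63 (f = 0 - 63 = -63)
(q + f)² = (57 - 63)² = (-6)² = 36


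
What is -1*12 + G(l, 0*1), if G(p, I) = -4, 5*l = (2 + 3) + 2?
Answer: -16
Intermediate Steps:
l = 7/5 (l = ((2 + 3) + 2)/5 = (5 + 2)/5 = (1/5)*7 = 7/5 ≈ 1.4000)
-1*12 + G(l, 0*1) = -1*12 - 4 = -12 - 4 = -16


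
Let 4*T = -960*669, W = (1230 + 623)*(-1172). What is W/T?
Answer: 542929/40140 ≈ 13.526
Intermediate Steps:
W = -2171716 (W = 1853*(-1172) = -2171716)
T = -160560 (T = (-960*669)/4 = (1/4)*(-642240) = -160560)
W/T = -2171716/(-160560) = -2171716*(-1/160560) = 542929/40140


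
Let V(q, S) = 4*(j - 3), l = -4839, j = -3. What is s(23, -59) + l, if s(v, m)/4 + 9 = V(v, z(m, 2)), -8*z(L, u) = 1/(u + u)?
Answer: -4971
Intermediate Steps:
z(L, u) = -1/(16*u) (z(L, u) = -1/(8*(u + u)) = -1/(2*u)/8 = -1/(16*u))
V(q, S) = -24 (V(q, S) = 4*(-3 - 3) = 4*(-6) = -24)
s(v, m) = -132 (s(v, m) = -36 + 4*(-24) = -36 - 96 = -132)
s(23, -59) + l = -132 - 4839 = -4971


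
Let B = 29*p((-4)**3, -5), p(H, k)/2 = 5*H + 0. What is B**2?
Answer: 344473600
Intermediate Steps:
p(H, k) = 10*H (p(H, k) = 2*(5*H + 0) = 2*(5*H) = 10*H)
B = -18560 (B = 29*(10*(-4)**3) = 29*(10*(-64)) = 29*(-640) = -18560)
B**2 = (-18560)**2 = 344473600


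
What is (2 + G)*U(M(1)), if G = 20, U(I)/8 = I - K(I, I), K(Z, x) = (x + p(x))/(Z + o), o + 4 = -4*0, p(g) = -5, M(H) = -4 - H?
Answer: -9680/9 ≈ -1075.6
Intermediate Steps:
o = -4 (o = -4 - 4*0 = -4 + 0 = -4)
K(Z, x) = (-5 + x)/(-4 + Z) (K(Z, x) = (x - 5)/(Z - 4) = (-5 + x)/(-4 + Z))
U(I) = 8*I - 8*(-5 + I)/(-4 + I) (U(I) = 8*(I - (-5 + I)/(-4 + I)) = 8*I - 8*(-5 + I)/(-4 + I))
(2 + G)*U(M(1)) = (2 + 20)*(8*(5 + (-4 - 1*1)² - 5*(-4 - 1*1))/(-4 + (-4 - 1*1))) = 22*(8*(5 + (-4 - 1)² - 5*(-4 - 1))/(-4 + (-4 - 1))) = 22*(8*(5 + (-5)² - 5*(-5))/(-4 - 5)) = 22*(8*(5 + 25 + 25)/(-9)) = 22*(8*(-⅑)*55) = 22*(-440/9) = -9680/9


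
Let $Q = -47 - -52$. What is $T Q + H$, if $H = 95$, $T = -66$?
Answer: $-235$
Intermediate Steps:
$Q = 5$ ($Q = -47 + 52 = 5$)
$T Q + H = \left(-66\right) 5 + 95 = -330 + 95 = -235$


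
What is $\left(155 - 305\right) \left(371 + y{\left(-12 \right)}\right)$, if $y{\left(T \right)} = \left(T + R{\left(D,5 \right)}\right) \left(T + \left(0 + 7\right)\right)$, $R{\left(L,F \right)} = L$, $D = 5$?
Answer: $-60900$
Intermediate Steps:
$y{\left(T \right)} = \left(5 + T\right) \left(7 + T\right)$ ($y{\left(T \right)} = \left(T + 5\right) \left(T + \left(0 + 7\right)\right) = \left(5 + T\right) \left(T + 7\right) = \left(5 + T\right) \left(7 + T\right)$)
$\left(155 - 305\right) \left(371 + y{\left(-12 \right)}\right) = \left(155 - 305\right) \left(371 + \left(35 + \left(-12\right)^{2} + 12 \left(-12\right)\right)\right) = - 150 \left(371 + \left(35 + 144 - 144\right)\right) = - 150 \left(371 + 35\right) = \left(-150\right) 406 = -60900$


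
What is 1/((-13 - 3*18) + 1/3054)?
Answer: -3054/204617 ≈ -0.014925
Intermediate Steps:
1/((-13 - 3*18) + 1/3054) = 1/((-13 - 54) + 1/3054) = 1/(-67 + 1/3054) = 1/(-204617/3054) = -3054/204617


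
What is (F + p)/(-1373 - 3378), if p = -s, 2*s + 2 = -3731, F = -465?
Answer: -2803/9502 ≈ -0.29499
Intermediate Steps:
s = -3733/2 (s = -1 + (1/2)*(-3731) = -1 - 3731/2 = -3733/2 ≈ -1866.5)
p = 3733/2 (p = -1*(-3733/2) = 3733/2 ≈ 1866.5)
(F + p)/(-1373 - 3378) = (-465 + 3733/2)/(-1373 - 3378) = (2803/2)/(-4751) = (2803/2)*(-1/4751) = -2803/9502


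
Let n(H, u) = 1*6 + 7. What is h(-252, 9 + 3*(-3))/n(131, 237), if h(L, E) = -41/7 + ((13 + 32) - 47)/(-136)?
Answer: -2781/6188 ≈ -0.44942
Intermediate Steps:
h(L, E) = -2781/476 (h(L, E) = -41*⅐ + (45 - 47)*(-1/136) = -41/7 - 2*(-1/136) = -41/7 + 1/68 = -2781/476)
n(H, u) = 13 (n(H, u) = 6 + 7 = 13)
h(-252, 9 + 3*(-3))/n(131, 237) = -2781/476/13 = -2781/476*1/13 = -2781/6188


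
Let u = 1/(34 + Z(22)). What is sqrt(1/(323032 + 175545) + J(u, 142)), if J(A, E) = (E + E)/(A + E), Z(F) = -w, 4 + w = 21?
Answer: sqrt(2898339878455910805)/1204063455 ≈ 1.4139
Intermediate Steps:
w = 17 (w = -4 + 21 = 17)
Z(F) = -17 (Z(F) = -1*17 = -17)
u = 1/17 (u = 1/(34 - 17) = 1/17 ≈ 0.058824)
J(A, E) = 2*E/(A + E) (J(A, E) = (2*E)/(A + E) = 2*E/(A + E))
sqrt(1/(323032 + 175545) + J(u, 142)) = sqrt(1/(323032 + 175545) + 2*142/(1/17 + 142)) = sqrt(1/498577 + 2*142/(2415/17)) = sqrt(1/498577 + 2*142*(17/2415)) = sqrt(1/498577 + 4828/2415) = sqrt(2407132171/1204063455) = sqrt(2898339878455910805)/1204063455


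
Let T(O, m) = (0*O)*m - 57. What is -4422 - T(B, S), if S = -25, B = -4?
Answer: -4365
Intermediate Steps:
T(O, m) = -57 (T(O, m) = 0*m - 57 = 0 - 57 = -57)
-4422 - T(B, S) = -4422 - 1*(-57) = -4422 + 57 = -4365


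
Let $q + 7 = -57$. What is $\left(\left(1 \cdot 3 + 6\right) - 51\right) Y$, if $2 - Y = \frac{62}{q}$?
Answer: $- \frac{1995}{16} \approx -124.69$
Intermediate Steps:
$q = -64$ ($q = -7 - 57 = -64$)
$Y = \frac{95}{32}$ ($Y = 2 - \frac{62}{-64} = 2 - 62 \left(- \frac{1}{64}\right) = 2 - - \frac{31}{32} = 2 + \frac{31}{32} = \frac{95}{32} \approx 2.9688$)
$\left(\left(1 \cdot 3 + 6\right) - 51\right) Y = \left(\left(1 \cdot 3 + 6\right) - 51\right) \frac{95}{32} = \left(\left(3 + 6\right) - 51\right) \frac{95}{32} = \left(9 - 51\right) \frac{95}{32} = \left(-42\right) \frac{95}{32} = - \frac{1995}{16}$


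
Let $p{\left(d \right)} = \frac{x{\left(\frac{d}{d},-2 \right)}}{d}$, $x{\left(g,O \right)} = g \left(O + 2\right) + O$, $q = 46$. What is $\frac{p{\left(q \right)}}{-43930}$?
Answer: $\frac{1}{1010390} \approx 9.8972 \cdot 10^{-7}$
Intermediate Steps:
$x{\left(g,O \right)} = O + g \left(2 + O\right)$ ($x{\left(g,O \right)} = g \left(2 + O\right) + O = O + g \left(2 + O\right)$)
$p{\left(d \right)} = - \frac{2}{d}$ ($p{\left(d \right)} = \frac{-2 + 2 \frac{d}{d} - 2 \frac{d}{d}}{d} = \frac{-2 + 2 \cdot 1 - 2}{d} = \frac{-2 + 2 - 2}{d} = - \frac{2}{d}$)
$\frac{p{\left(q \right)}}{-43930} = \frac{\left(-2\right) \frac{1}{46}}{-43930} = \left(-2\right) \frac{1}{46} \left(- \frac{1}{43930}\right) = \left(- \frac{1}{23}\right) \left(- \frac{1}{43930}\right) = \frac{1}{1010390}$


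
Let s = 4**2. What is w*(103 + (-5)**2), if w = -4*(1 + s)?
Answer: -8704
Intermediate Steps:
s = 16
w = -68 (w = -4*(1 + 16) = -4*17 = -68)
w*(103 + (-5)**2) = -68*(103 + (-5)**2) = -68*(103 + 25) = -68*128 = -8704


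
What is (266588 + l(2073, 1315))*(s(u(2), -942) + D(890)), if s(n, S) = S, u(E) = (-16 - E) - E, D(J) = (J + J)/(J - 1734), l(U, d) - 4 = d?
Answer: -53368949749/211 ≈ -2.5293e+8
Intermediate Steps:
l(U, d) = 4 + d
D(J) = 2*J/(-1734 + J) (D(J) = (2*J)/(-1734 + J) = 2*J/(-1734 + J))
u(E) = -16 - 2*E
(266588 + l(2073, 1315))*(s(u(2), -942) + D(890)) = (266588 + (4 + 1315))*(-942 + 2*890/(-1734 + 890)) = (266588 + 1319)*(-942 + 2*890/(-844)) = 267907*(-942 + 2*890*(-1/844)) = 267907*(-942 - 445/211) = 267907*(-199207/211) = -53368949749/211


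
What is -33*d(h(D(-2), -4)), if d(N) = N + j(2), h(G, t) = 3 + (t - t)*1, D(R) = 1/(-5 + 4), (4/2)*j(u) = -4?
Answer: -33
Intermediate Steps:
j(u) = -2 (j(u) = (1/2)*(-4) = -2)
D(R) = -1 (D(R) = 1/(-1) = -1)
h(G, t) = 3 (h(G, t) = 3 + 0*1 = 3 + 0 = 3)
d(N) = -2 + N (d(N) = N - 2 = -2 + N)
-33*d(h(D(-2), -4)) = -33*(-2 + 3) = -33*1 = -33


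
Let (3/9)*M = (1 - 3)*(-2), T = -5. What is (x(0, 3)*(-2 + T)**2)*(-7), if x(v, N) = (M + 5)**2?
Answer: -99127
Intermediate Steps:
M = 12 (M = 3*((1 - 3)*(-2)) = 3*(-2*(-2)) = 3*4 = 12)
x(v, N) = 289 (x(v, N) = (12 + 5)**2 = 17**2 = 289)
(x(0, 3)*(-2 + T)**2)*(-7) = (289*(-2 - 5)**2)*(-7) = (289*(-7)**2)*(-7) = (289*49)*(-7) = 14161*(-7) = -99127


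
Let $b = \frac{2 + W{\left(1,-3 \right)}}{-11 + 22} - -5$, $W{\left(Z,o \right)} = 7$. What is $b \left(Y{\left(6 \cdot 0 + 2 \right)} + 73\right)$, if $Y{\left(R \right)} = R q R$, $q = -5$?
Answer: $\frac{3392}{11} \approx 308.36$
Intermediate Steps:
$Y{\left(R \right)} = - 5 R^{2}$ ($Y{\left(R \right)} = R \left(-5\right) R = - 5 R R = - 5 R^{2}$)
$b = \frac{64}{11}$ ($b = \frac{2 + 7}{-11 + 22} - -5 = \frac{9}{11} + 5 = \frac{64}{11} \approx 5.8182$)
$b \left(Y{\left(6 \cdot 0 + 2 \right)} + 73\right) = \frac{64 \left(- 5 \left(6 \cdot 0 + 2\right)^{2} + 73\right)}{11} = \frac{64 \left(- 5 \left(0 + 2\right)^{2} + 73\right)}{11} = \frac{64 \left(- 5 \cdot 2^{2} + 73\right)}{11} = \frac{64 \left(\left(-5\right) 4 + 73\right)}{11} = \frac{64 \left(-20 + 73\right)}{11} = \frac{64}{11} \cdot 53 = \frac{3392}{11}$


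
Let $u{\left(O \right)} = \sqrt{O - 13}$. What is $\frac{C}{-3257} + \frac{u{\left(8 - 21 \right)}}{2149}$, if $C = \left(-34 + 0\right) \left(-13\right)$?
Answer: $- \frac{442}{3257} + \frac{i \sqrt{26}}{2149} \approx -0.13571 + 0.0023727 i$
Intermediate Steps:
$u{\left(O \right)} = \sqrt{-13 + O}$
$C = 442$ ($C = \left(-34\right) \left(-13\right) = 442$)
$\frac{C}{-3257} + \frac{u{\left(8 - 21 \right)}}{2149} = \frac{442}{-3257} + \frac{\sqrt{-13 + \left(8 - 21\right)}}{2149} = 442 \left(- \frac{1}{3257}\right) + \sqrt{-13 + \left(8 - 21\right)} \frac{1}{2149} = - \frac{442}{3257} + \sqrt{-13 - 13} \cdot \frac{1}{2149} = - \frac{442}{3257} + \sqrt{-26} \cdot \frac{1}{2149} = - \frac{442}{3257} + i \sqrt{26} \cdot \frac{1}{2149} = - \frac{442}{3257} + \frac{i \sqrt{26}}{2149}$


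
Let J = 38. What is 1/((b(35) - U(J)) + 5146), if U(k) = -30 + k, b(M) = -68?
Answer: 1/5070 ≈ 0.00019724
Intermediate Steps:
1/((b(35) - U(J)) + 5146) = 1/((-68 - (-30 + 38)) + 5146) = 1/((-68 - 1*8) + 5146) = 1/((-68 - 8) + 5146) = 1/(-76 + 5146) = 1/5070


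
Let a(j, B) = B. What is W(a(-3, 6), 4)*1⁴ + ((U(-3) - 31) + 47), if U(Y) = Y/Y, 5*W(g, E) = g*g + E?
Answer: 25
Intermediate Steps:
W(g, E) = E/5 + g²/5 (W(g, E) = (g*g + E)/5 = (g² + E)/5 = (E + g²)/5 = E/5 + g²/5)
U(Y) = 1
W(a(-3, 6), 4)*1⁴ + ((U(-3) - 31) + 47) = ((⅕)*4 + (⅕)*6²)*1⁴ + ((1 - 31) + 47) = (⅘ + (⅕)*36)*1 + (-30 + 47) = (⅘ + 36/5)*1 + 17 = 8*1 + 17 = 8 + 17 = 25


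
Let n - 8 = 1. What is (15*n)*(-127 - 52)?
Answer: -24165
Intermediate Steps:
n = 9 (n = 8 + 1 = 9)
(15*n)*(-127 - 52) = (15*9)*(-127 - 52) = 135*(-179) = -24165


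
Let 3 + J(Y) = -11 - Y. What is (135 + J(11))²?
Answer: 12100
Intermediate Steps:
J(Y) = -14 - Y (J(Y) = -3 + (-11 - Y) = -14 - Y)
(135 + J(11))² = (135 + (-14 - 1*11))² = (135 + (-14 - 11))² = (135 - 25)² = 110² = 12100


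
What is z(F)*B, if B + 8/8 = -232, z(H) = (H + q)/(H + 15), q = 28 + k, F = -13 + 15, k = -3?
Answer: -6291/17 ≈ -370.06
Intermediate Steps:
F = 2
q = 25 (q = 28 - 3 = 25)
z(H) = (25 + H)/(15 + H) (z(H) = (H + 25)/(H + 15) = (25 + H)/(15 + H))
B = -233 (B = -1 - 232 = -233)
z(F)*B = ((25 + 2)/(15 + 2))*(-233) = (27/17)*(-233) = -6291/17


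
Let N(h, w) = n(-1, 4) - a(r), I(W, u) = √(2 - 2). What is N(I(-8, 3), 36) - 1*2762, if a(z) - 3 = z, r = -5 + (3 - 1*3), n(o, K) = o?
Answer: -2761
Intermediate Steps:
r = -5 (r = -5 + (3 - 3) = -5 + 0 = -5)
a(z) = 3 + z
I(W, u) = 0 (I(W, u) = √0 = 0)
N(h, w) = 1 (N(h, w) = -1 - (3 - 5) = -1 - 1*(-2) = -1 + 2 = 1)
N(I(-8, 3), 36) - 1*2762 = 1 - 1*2762 = 1 - 2762 = -2761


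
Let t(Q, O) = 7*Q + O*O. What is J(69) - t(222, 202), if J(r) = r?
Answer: -42289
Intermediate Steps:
t(Q, O) = O² + 7*Q (t(Q, O) = 7*Q + O² = O² + 7*Q)
J(69) - t(222, 202) = 69 - (202² + 7*222) = 69 - (40804 + 1554) = 69 - 1*42358 = 69 - 42358 = -42289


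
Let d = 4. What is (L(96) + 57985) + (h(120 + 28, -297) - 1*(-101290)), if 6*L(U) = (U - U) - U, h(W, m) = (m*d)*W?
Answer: -16565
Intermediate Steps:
h(W, m) = 4*W*m (h(W, m) = (m*4)*W = (4*m)*W = 4*W*m)
L(U) = -U/6 (L(U) = ((U - U) - U)/6 = (0 - U)/6 = (-U)/6 = -U/6)
(L(96) + 57985) + (h(120 + 28, -297) - 1*(-101290)) = (-1/6*96 + 57985) + (4*(120 + 28)*(-297) - 1*(-101290)) = (-16 + 57985) + (4*148*(-297) + 101290) = 57969 + (-175824 + 101290) = 57969 - 74534 = -16565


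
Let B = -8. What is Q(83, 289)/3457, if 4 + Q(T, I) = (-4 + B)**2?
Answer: 140/3457 ≈ 0.040498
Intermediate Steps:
Q(T, I) = 140 (Q(T, I) = -4 + (-4 - 8)**2 = -4 + (-12)**2 = -4 + 144 = 140)
Q(83, 289)/3457 = 140/3457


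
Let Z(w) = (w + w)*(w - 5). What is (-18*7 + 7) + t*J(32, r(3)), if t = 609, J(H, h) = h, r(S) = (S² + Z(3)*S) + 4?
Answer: -14126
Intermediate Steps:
Z(w) = 2*w*(-5 + w) (Z(w) = (2*w)*(-5 + w) = 2*w*(-5 + w))
r(S) = 4 + S² - 12*S (r(S) = (S² + (2*3*(-5 + 3))*S) + 4 = (S² + (2*3*(-2))*S) + 4 = (S² - 12*S) + 4 = 4 + S² - 12*S)
(-18*7 + 7) + t*J(32, r(3)) = (-18*7 + 7) + 609*(4 + 3² - 12*3) = (-126 + 7) + 609*(4 + 9 - 36) = -119 + 609*(-23) = -119 - 14007 = -14126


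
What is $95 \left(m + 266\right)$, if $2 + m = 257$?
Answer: $49495$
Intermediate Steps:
$m = 255$ ($m = -2 + 257 = 255$)
$95 \left(m + 266\right) = 95 \left(255 + 266\right) = 95 \cdot 521 = 49495$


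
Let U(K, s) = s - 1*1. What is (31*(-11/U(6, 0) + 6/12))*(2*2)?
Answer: 1426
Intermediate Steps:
U(K, s) = -1 + s (U(K, s) = s - 1 = -1 + s)
(31*(-11/U(6, 0) + 6/12))*(2*2) = (31*(-11/(-1 + 0) + 6/12))*(2*2) = (31*(-11/(-1) + 6*(1/12)))*4 = (31*(-11*(-1) + ½))*4 = (31*(11 + ½))*4 = (31*(23/2))*4 = (713/2)*4 = 1426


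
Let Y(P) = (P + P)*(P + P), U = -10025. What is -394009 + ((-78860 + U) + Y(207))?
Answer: -311498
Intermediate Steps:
Y(P) = 4*P**2 (Y(P) = (2*P)*(2*P) = 4*P**2)
-394009 + ((-78860 + U) + Y(207)) = -394009 + ((-78860 - 10025) + 4*207**2) = -394009 + (-88885 + 4*42849) = -394009 + (-88885 + 171396) = -394009 + 82511 = -311498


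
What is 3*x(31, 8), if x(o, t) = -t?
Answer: -24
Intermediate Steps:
3*x(31, 8) = 3*(-1*8) = 3*(-8) = -24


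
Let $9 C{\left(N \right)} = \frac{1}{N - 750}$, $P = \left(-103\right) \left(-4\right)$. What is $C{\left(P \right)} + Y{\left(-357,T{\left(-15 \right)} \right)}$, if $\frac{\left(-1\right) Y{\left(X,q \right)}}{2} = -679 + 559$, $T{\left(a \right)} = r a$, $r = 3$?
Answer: $\frac{730079}{3042} \approx 240.0$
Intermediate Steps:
$T{\left(a \right)} = 3 a$
$Y{\left(X,q \right)} = 240$ ($Y{\left(X,q \right)} = - 2 \left(-679 + 559\right) = \left(-2\right) \left(-120\right) = 240$)
$P = 412$
$C{\left(N \right)} = \frac{1}{9 \left(-750 + N\right)}$ ($C{\left(N \right)} = \frac{1}{9 \left(N - 750\right)} = \frac{1}{9 \left(-750 + N\right)}$)
$C{\left(P \right)} + Y{\left(-357,T{\left(-15 \right)} \right)} = \frac{1}{9 \left(-750 + 412\right)} + 240 = \frac{1}{9 \left(-338\right)} + 240 = \frac{1}{9} \left(- \frac{1}{338}\right) + 240 = - \frac{1}{3042} + 240 = \frac{730079}{3042}$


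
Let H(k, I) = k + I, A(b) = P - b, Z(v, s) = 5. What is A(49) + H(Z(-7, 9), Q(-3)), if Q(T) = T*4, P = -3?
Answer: -59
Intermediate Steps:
A(b) = -3 - b
Q(T) = 4*T
H(k, I) = I + k
A(49) + H(Z(-7, 9), Q(-3)) = (-3 - 1*49) + (4*(-3) + 5) = (-3 - 49) + (-12 + 5) = -52 - 7 = -59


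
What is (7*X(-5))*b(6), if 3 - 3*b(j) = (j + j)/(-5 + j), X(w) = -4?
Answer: 84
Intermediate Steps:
b(j) = 1 - 2*j/(3*(-5 + j)) (b(j) = 1 - (j + j)/(3*(-5 + j)) = 1 - 2*j/(3*(-5 + j)))
(7*X(-5))*b(6) = (7*(-4))*((-15 + 6)/(3*(-5 + 6))) = -28*(-9)/(3*1) = -28*(-9)/3 = -28*(-3) = 84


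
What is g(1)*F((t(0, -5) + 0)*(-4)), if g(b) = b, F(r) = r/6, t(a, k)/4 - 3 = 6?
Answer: -24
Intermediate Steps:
t(a, k) = 36 (t(a, k) = 12 + 4*6 = 12 + 24 = 36)
F(r) = r/6 (F(r) = r*(⅙) = r/6)
g(1)*F((t(0, -5) + 0)*(-4)) = 1*(((36 + 0)*(-4))/6) = 1*((36*(-4))/6) = 1*((⅙)*(-144)) = 1*(-24) = -24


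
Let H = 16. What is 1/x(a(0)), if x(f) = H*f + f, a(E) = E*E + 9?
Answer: 1/153 ≈ 0.0065359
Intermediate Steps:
a(E) = 9 + E² (a(E) = E² + 9 = 9 + E²)
x(f) = 17*f (x(f) = 16*f + f = 17*f)
1/x(a(0)) = 1/(17*(9 + 0²)) = 1/(17*(9 + 0)) = 1/(17*9) = 1/153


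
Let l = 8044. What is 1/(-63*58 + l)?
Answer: 1/4390 ≈ 0.00022779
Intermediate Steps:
1/(-63*58 + l) = 1/(-63*58 + 8044) = 1/(-3654 + 8044) = 1/4390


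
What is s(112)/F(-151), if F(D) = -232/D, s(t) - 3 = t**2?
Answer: 1894597/232 ≈ 8166.4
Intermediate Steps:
s(t) = 3 + t**2
s(112)/F(-151) = (3 + 112**2)/((-232/(-151))) = (3 + 12544)/((-232*(-1/151))) = 12547/(232/151) = 12547*(151/232) = 1894597/232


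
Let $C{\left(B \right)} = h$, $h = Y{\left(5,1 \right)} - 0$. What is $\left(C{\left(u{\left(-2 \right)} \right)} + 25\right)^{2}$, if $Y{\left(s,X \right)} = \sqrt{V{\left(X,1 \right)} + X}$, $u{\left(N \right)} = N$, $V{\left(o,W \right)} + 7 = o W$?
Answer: $\left(25 + i \sqrt{5}\right)^{2} \approx 620.0 + 111.8 i$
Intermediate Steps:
$V{\left(o,W \right)} = -7 + W o$ ($V{\left(o,W \right)} = -7 + o W = -7 + W o$)
$Y{\left(s,X \right)} = \sqrt{-7 + 2 X}$ ($Y{\left(s,X \right)} = \sqrt{\left(-7 + 1 X\right) + X} = \sqrt{\left(-7 + X\right) + X} = \sqrt{-7 + 2 X}$)
$h = i \sqrt{5}$ ($h = \sqrt{-7 + 2 \cdot 1} - 0 = \sqrt{-7 + 2} + 0 = \sqrt{-5} + 0 = i \sqrt{5} + 0 = i \sqrt{5} \approx 2.2361 i$)
$C{\left(B \right)} = i \sqrt{5}$
$\left(C{\left(u{\left(-2 \right)} \right)} + 25\right)^{2} = \left(i \sqrt{5} + 25\right)^{2} = \left(25 + i \sqrt{5}\right)^{2}$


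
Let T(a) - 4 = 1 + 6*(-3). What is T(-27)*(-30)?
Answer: 390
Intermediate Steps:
T(a) = -13 (T(a) = 4 + (1 + 6*(-3)) = 4 + (1 - 18) = 4 - 17 = -13)
T(-27)*(-30) = -13*(-30) = 390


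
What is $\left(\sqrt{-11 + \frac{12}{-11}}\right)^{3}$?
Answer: $- \frac{133 i \sqrt{1463}}{121} \approx - 42.042 i$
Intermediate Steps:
$\left(\sqrt{-11 + \frac{12}{-11}}\right)^{3} = \left(\sqrt{-11 + 12 \left(- \frac{1}{11}\right)}\right)^{3} = \left(\sqrt{-11 - \frac{12}{11}}\right)^{3} = \left(\sqrt{- \frac{133}{11}}\right)^{3} = \left(\frac{i \sqrt{1463}}{11}\right)^{3} = - \frac{133 i \sqrt{1463}}{121}$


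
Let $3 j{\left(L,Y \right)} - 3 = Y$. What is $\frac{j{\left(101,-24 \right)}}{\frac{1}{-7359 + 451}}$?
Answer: $48356$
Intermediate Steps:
$j{\left(L,Y \right)} = 1 + \frac{Y}{3}$
$\frac{j{\left(101,-24 \right)}}{\frac{1}{-7359 + 451}} = \frac{1 + \frac{1}{3} \left(-24\right)}{\frac{1}{-7359 + 451}} = \frac{1 - 8}{\frac{1}{-6908}} = - \frac{7}{- \frac{1}{6908}} = \left(-7\right) \left(-6908\right) = 48356$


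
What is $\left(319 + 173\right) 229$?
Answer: $112668$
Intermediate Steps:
$\left(319 + 173\right) 229 = 492 \cdot 229 = 112668$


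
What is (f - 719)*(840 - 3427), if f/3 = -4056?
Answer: 33338669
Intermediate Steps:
f = -12168 (f = 3*(-4056) = -12168)
(f - 719)*(840 - 3427) = (-12168 - 719)*(840 - 3427) = -12887*(-2587) = 33338669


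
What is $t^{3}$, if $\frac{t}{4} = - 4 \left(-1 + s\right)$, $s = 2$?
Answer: $-4096$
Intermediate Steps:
$t = -16$ ($t = 4 \left(- 4 \left(-1 + 2\right)\right) = 4 \left(\left(-4\right) 1\right) = 4 \left(-4\right) = -16$)
$t^{3} = \left(-16\right)^{3} = -4096$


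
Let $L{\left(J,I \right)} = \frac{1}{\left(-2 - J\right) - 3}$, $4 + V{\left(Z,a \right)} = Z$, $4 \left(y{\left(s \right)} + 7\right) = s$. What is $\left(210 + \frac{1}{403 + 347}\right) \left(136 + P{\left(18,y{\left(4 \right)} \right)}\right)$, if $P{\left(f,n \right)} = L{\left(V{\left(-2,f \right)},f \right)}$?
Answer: $\frac{21577637}{750} \approx 28770.0$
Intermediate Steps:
$y{\left(s \right)} = -7 + \frac{s}{4}$
$V{\left(Z,a \right)} = -4 + Z$
$L{\left(J,I \right)} = \frac{1}{-5 - J}$
$P{\left(f,n \right)} = 1$ ($P{\left(f,n \right)} = - \frac{1}{5 - 6} = - \frac{1}{-1} = \left(-1\right) \left(-1\right) = 1$)
$\left(210 + \frac{1}{403 + 347}\right) \left(136 + P{\left(18,y{\left(4 \right)} \right)}\right) = \left(210 + \frac{1}{403 + 347}\right) \left(136 + 1\right) = \left(210 + \frac{1}{750}\right) 137 = \frac{157501}{750} \cdot 137 = \frac{21577637}{750}$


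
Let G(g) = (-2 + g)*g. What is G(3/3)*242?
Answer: -242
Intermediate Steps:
G(g) = g*(-2 + g)
G(3/3)*242 = ((3/3)*(-2 + 3/3))*242 = ((3*(⅓))*(-2 + 3*(⅓)))*242 = (1*(-2 + 1))*242 = (1*(-1))*242 = -1*242 = -242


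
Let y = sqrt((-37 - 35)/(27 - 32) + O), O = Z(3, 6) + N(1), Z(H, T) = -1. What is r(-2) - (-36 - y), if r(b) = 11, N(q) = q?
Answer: 47 + 6*sqrt(10)/5 ≈ 50.795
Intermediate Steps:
O = 0 (O = -1 + 1 = 0)
y = 6*sqrt(10)/5 (y = sqrt((-37 - 35)/(27 - 32) + 0) = sqrt(-72/(-5) + 0) = sqrt(-72*(-1/5) + 0) = sqrt(72/5 + 0) = sqrt(72/5) = 6*sqrt(10)/5 ≈ 3.7947)
r(-2) - (-36 - y) = 11 - (-36 - 6*sqrt(10)/5) = 11 + (36 + 6*sqrt(10)/5) = 47 + 6*sqrt(10)/5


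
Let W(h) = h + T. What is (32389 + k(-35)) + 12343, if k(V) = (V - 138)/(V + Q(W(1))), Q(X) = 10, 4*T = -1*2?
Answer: 1118473/25 ≈ 44739.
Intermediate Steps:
T = -1/2 (T = (-1*2)/4 = (1/4)*(-2) = -1/2 ≈ -0.50000)
W(h) = -1/2 + h (W(h) = h - 1/2 = -1/2 + h)
k(V) = (-138 + V)/(10 + V) (k(V) = (V - 138)/(V + 10) = (-138 + V)/(10 + V))
(32389 + k(-35)) + 12343 = (32389 + (-138 - 35)/(10 - 35)) + 12343 = (32389 - 173/(-25)) + 12343 = (32389 - 1/25*(-173)) + 12343 = (32389 + 173/25) + 12343 = 809898/25 + 12343 = 1118473/25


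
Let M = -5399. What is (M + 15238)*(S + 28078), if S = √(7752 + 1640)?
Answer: 276259442 + 39356*√587 ≈ 2.7721e+8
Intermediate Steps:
S = 4*√587 (S = √9392 = 4*√587 ≈ 96.912)
(M + 15238)*(S + 28078) = (-5399 + 15238)*(4*√587 + 28078) = 9839*(28078 + 4*√587) = 276259442 + 39356*√587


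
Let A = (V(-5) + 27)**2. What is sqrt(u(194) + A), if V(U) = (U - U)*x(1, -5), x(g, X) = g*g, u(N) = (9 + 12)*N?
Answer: sqrt(4803) ≈ 69.304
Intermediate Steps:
u(N) = 21*N
x(g, X) = g**2
V(U) = 0 (V(U) = (U - U)*1**2 = 0*1 = 0)
A = 729 (A = (0 + 27)**2 = 27**2 = 729)
sqrt(u(194) + A) = sqrt(21*194 + 729) = sqrt(4074 + 729) = sqrt(4803)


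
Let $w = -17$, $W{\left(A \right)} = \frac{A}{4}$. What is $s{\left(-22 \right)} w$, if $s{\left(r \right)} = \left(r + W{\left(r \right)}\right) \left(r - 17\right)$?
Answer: $- \frac{36465}{2} \approx -18233.0$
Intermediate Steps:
$W{\left(A \right)} = \frac{A}{4}$ ($W{\left(A \right)} = A \frac{1}{4} = \frac{A}{4}$)
$s{\left(r \right)} = \frac{5 r \left(-17 + r\right)}{4}$ ($s{\left(r \right)} = \left(r + \frac{r}{4}\right) \left(r - 17\right) = \frac{5 r}{4} \left(-17 + r\right) = \frac{5 r \left(-17 + r\right)}{4}$)
$s{\left(-22 \right)} w = \frac{5}{4} \left(-22\right) \left(-17 - 22\right) \left(-17\right) = \frac{5}{4} \left(-22\right) \left(-39\right) \left(-17\right) = \frac{2145}{2} \left(-17\right) = - \frac{36465}{2}$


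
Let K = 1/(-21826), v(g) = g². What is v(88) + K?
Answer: 169020543/21826 ≈ 7744.0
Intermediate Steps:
K = -1/21826 ≈ -4.5817e-5
v(88) + K = 88² - 1/21826 = 7744 - 1/21826 = 169020543/21826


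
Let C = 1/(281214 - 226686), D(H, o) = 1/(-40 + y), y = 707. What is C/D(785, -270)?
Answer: 667/54528 ≈ 0.012232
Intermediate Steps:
D(H, o) = 1/667 (D(H, o) = 1/(-40 + 707) = 1/667)
C = 1/54528 ≈ 1.8339e-5
C/D(785, -270) = 1/(54528*(1/667)) = (1/54528)*667 = 667/54528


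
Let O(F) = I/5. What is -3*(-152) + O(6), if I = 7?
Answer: 2287/5 ≈ 457.40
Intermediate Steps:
O(F) = 7/5
-3*(-152) + O(6) = -3*(-152) + 7/5 = 456 + 7/5 = 2287/5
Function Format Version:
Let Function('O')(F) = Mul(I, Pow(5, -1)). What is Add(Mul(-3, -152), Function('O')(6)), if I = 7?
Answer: Rational(2287, 5) ≈ 457.40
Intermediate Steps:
Function('O')(F) = Rational(7, 5) (Function('O')(F) = Mul(7, Pow(5, -1)) = Mul(7, Rational(1, 5)) = Rational(7, 5))
Add(Mul(-3, -152), Function('O')(6)) = Add(Mul(-3, -152), Rational(7, 5)) = Add(456, Rational(7, 5)) = Rational(2287, 5)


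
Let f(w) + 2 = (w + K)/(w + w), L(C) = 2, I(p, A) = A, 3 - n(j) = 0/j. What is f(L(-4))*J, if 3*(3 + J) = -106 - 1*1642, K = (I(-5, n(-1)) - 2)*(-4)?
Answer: 8785/6 ≈ 1464.2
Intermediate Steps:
n(j) = 3 (n(j) = 3 - 0/j = 3 - 1*0 = 3 + 0 = 3)
K = -4 (K = (3 - 2)*(-4) = 1*(-4) = -4)
J = -1757/3 (J = -3 + (-106 - 1*1642)/3 = -3 + (-106 - 1642)/3 = -3 + (1/3)*(-1748) = -3 - 1748/3 = -1757/3 ≈ -585.67)
f(w) = -2 + (-4 + w)/(2*w) (f(w) = -2 + (w - 4)/(w + w) = -2 + (-4 + w)/((2*w)) = -2 + (-4 + w)*(1/(2*w)) = -2 + (-4 + w)/(2*w))
f(L(-4))*J = (-3/2 - 2/2)*(-1757/3) = (-3/2 - 2*1/2)*(-1757/3) = (-3/2 - 1)*(-1757/3) = -5/2*(-1757/3) = 8785/6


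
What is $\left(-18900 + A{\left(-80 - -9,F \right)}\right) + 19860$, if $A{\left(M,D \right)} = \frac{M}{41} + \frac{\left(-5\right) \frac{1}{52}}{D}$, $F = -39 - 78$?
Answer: $\frac{239034481}{249444} \approx 958.27$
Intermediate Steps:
$F = -117$
$A{\left(M,D \right)} = - \frac{5}{52 D} + \frac{M}{41}$ ($A{\left(M,D \right)} = M \frac{1}{41} + \frac{\left(-5\right) \frac{1}{52}}{D} = \frac{M}{41} - \frac{5}{52 D} = - \frac{5}{52 D} + \frac{M}{41}$)
$\left(-18900 + A{\left(-80 - -9,F \right)}\right) + 19860 = \left(-18900 + \left(- \frac{5}{52 \left(-117\right)} + \frac{-80 - -9}{41}\right)\right) + 19860 = \left(-18900 + \left(\left(- \frac{5}{52}\right) \left(- \frac{1}{117}\right) + \frac{-80 + 9}{41}\right)\right) + 19860 = \left(-18900 + \left(\frac{5}{6084} + \frac{1}{41} \left(-71\right)\right)\right) + 19860 = \left(-18900 + \left(\frac{5}{6084} - \frac{71}{41}\right)\right) + 19860 = \left(-18900 - \frac{431759}{249444}\right) + 19860 = - \frac{4714923359}{249444} + 19860 = \frac{239034481}{249444}$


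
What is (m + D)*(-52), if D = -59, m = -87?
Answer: 7592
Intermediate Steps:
(m + D)*(-52) = (-87 - 59)*(-52) = -146*(-52) = 7592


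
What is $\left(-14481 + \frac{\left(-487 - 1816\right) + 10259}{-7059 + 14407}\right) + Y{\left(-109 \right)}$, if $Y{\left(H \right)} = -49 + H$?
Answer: $- \frac{26889854}{1837} \approx -14638.0$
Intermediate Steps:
$\left(-14481 + \frac{\left(-487 - 1816\right) + 10259}{-7059 + 14407}\right) + Y{\left(-109 \right)} = \left(-14481 + \frac{\left(-487 - 1816\right) + 10259}{-7059 + 14407}\right) - 158 = \left(-14481 + \frac{-2303 + 10259}{7348}\right) - 158 = \left(-14481 + 7956 \cdot \frac{1}{7348}\right) - 158 = \left(-14481 + \frac{1989}{1837}\right) - 158 = - \frac{26599608}{1837} - 158 = - \frac{26889854}{1837}$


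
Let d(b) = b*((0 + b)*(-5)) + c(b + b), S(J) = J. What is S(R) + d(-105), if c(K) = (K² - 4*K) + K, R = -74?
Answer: -10469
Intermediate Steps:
c(K) = K² - 3*K
d(b) = -5*b² + 2*b*(-3 + 2*b) (d(b) = b*((0 + b)*(-5)) + (b + b)*(-3 + (b + b)) = b*(b*(-5)) + (2*b)*(-3 + 2*b) = b*(-5*b) + 2*b*(-3 + 2*b) = -5*b² + 2*b*(-3 + 2*b))
S(R) + d(-105) = -74 - 105*(-6 - 1*(-105)) = -74 - 105*(-6 + 105) = -74 - 105*99 = -74 - 10395 = -10469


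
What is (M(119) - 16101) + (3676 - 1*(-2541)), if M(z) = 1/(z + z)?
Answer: -2352391/238 ≈ -9884.0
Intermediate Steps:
M(z) = 1/(2*z)
(M(119) - 16101) + (3676 - 1*(-2541)) = ((½)/119 - 16101) + (3676 - 1*(-2541)) = ((½)*(1/119) - 16101) + (3676 + 2541) = (1/238 - 16101) + 6217 = -3832037/238 + 6217 = -2352391/238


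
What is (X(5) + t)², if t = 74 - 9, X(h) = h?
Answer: 4900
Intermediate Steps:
t = 65
(X(5) + t)² = (5 + 65)² = 70² = 4900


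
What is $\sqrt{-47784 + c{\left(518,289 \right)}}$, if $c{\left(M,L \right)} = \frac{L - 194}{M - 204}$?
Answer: $\frac{i \sqrt{4711281434}}{314} \approx 218.59 i$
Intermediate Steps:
$c{\left(M,L \right)} = \frac{-194 + L}{-204 + M}$
$\sqrt{-47784 + c{\left(518,289 \right)}} = \sqrt{-47784 + \frac{-194 + 289}{-204 + 518}} = \sqrt{-47784 + \frac{1}{314} \cdot 95} = \sqrt{-47784 + \frac{95}{314}} = \sqrt{- \frac{15004081}{314}} = \frac{i \sqrt{4711281434}}{314}$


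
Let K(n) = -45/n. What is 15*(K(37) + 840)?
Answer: 465525/37 ≈ 12582.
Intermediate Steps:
15*(K(37) + 840) = 15*(-45/37 + 840) = 15*(31035/37) = 465525/37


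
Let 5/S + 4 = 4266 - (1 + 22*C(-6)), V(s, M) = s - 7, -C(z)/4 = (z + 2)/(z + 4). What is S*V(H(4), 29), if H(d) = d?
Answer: -5/1479 ≈ -0.0033807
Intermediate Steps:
C(z) = -4*(2 + z)/(4 + z) (C(z) = -4*(z + 2)/(z + 4) = -4*(2 + z)/(4 + z))
V(s, M) = -7 + s
S = 5/4437 (S = 5/(-4 + (4266 - (1 + 22*(4*(-2 - 1*(-6))/(4 - 6))))) = 5/(-4 + (4266 - (1 + 22*(4*(-2 + 6)/(-2))))) = 5/(-4 + (4266 - (1 + 22*(4*(-½)*4)))) = 5/(-4 + (4266 - (1 + 22*(-8)))) = 5/(-4 + (4266 - (1 - 176))) = 5/(-4 + (4266 - 1*(-175))) = 5/(-4 + (4266 + 175)) = 5/(-4 + 4441) = 5/4437 ≈ 0.0011269)
S*V(H(4), 29) = 5*(-7 + 4)/4437 = (5/4437)*(-3) = -5/1479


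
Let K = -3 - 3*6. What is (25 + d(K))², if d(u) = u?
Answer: 16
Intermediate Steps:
K = -21 (K = -3 - 18 = -21)
(25 + d(K))² = (25 - 21)² = 4² = 16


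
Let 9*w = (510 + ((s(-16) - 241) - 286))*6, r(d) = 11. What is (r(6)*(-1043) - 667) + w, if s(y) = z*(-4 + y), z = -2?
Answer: -36374/3 ≈ -12125.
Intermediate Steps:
s(y) = 8 - 2*y (s(y) = -2*(-4 + y) = 8 - 2*y)
w = 46/3 (w = ((510 + (((8 - 2*(-16)) - 241) - 286))*6)/9 = ((510 + (((8 + 32) - 241) - 286))*6)/9 = ((510 + ((40 - 241) - 286))*6)/9 = ((510 + (-201 - 286))*6)/9 = ((510 - 487)*6)/9 = (23*6)/9 = (1/9)*138 = 46/3 ≈ 15.333)
(r(6)*(-1043) - 667) + w = (11*(-1043) - 667) + 46/3 = (-11473 - 667) + 46/3 = -12140 + 46/3 = -36374/3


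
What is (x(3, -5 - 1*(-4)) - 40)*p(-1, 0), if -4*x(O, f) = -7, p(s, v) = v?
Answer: 0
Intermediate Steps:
x(O, f) = 7/4 (x(O, f) = -1/4*(-7) = 7/4)
(x(3, -5 - 1*(-4)) - 40)*p(-1, 0) = (7/4 - 40)*0 = -153/4*0 = 0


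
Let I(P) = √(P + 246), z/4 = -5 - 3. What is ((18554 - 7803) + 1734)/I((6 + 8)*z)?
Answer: -12485*I*√202/202 ≈ -878.44*I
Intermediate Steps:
z = -32 (z = 4*(-5 - 3) = 4*(-8) = -32)
I(P) = √(246 + P)
((18554 - 7803) + 1734)/I((6 + 8)*z) = ((18554 - 7803) + 1734)/(√(246 + (6 + 8)*(-32))) = (10751 + 1734)/(√(246 + 14*(-32))) = 12485/(√(246 - 448)) = 12485/(√(-202)) = 12485/((I*√202)) = 12485*(-I*√202/202) = -12485*I*√202/202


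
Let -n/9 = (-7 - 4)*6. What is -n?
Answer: -594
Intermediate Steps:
n = 594 (n = -9*(-7 - 4)*6 = -(-99)*6 = -9*(-66) = 594)
-n = -1*594 = -594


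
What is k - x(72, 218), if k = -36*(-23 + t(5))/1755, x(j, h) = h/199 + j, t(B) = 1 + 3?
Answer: -2821346/38805 ≈ -72.706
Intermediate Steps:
t(B) = 4
x(j, h) = j + h/199 (x(j, h) = h/199 + j = j + h/199)
k = 76/195 (k = -36*(-23 + 4)/1755 = -36*(-19)*(1/1755) = 684*(1/1755) = 76/195 ≈ 0.38974)
k - x(72, 218) = 76/195 - (72 + (1/199)*218) = 76/195 - (72 + 218/199) = 76/195 - 1*14546/199 = 76/195 - 14546/199 = -2821346/38805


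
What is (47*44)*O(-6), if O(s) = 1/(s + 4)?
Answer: -1034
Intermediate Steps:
O(s) = 1/(4 + s)
(47*44)*O(-6) = (47*44)/(4 - 6) = 2068/(-2) = 2068*(-½) = -1034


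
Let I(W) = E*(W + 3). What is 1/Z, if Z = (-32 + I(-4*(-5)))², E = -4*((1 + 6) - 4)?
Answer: 1/94864 ≈ 1.0541e-5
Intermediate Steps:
E = -12 (E = -4*(7 - 4) = -4*3 = -12)
I(W) = -36 - 12*W (I(W) = -12*(W + 3) = -12*(3 + W) = -36 - 12*W)
Z = 94864 (Z = (-32 + (-36 - (-48)*(-5)))² = (-32 + (-36 - 12*20))² = (-32 + (-36 - 240))² = (-32 - 276)² = (-308)² = 94864)
1/Z = 1/94864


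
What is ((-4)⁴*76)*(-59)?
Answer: -1147904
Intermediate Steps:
((-4)⁴*76)*(-59) = (256*76)*(-59) = 19456*(-59) = -1147904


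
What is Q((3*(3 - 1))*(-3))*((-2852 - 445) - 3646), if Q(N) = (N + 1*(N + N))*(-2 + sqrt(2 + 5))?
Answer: -749844 + 374922*sqrt(7) ≈ 2.4211e+5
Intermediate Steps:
Q(N) = 3*N*(-2 + sqrt(7)) (Q(N) = (N + 1*(2*N))*(-2 + sqrt(7)) = (N + 2*N)*(-2 + sqrt(7)) = (3*N)*(-2 + sqrt(7)) = 3*N*(-2 + sqrt(7)))
Q((3*(3 - 1))*(-3))*((-2852 - 445) - 3646) = (3*((3*(3 - 1))*(-3))*(-2 + sqrt(7)))*((-2852 - 445) - 3646) = (3*((3*2)*(-3))*(-2 + sqrt(7)))*(-3297 - 3646) = (3*(6*(-3))*(-2 + sqrt(7)))*(-6943) = (3*(-18)*(-2 + sqrt(7)))*(-6943) = (108 - 54*sqrt(7))*(-6943) = -749844 + 374922*sqrt(7)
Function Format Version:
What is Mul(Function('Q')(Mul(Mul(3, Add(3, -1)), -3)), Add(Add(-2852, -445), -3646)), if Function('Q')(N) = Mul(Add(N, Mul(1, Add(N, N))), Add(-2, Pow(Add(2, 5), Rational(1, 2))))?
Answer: Add(-749844, Mul(374922, Pow(7, Rational(1, 2)))) ≈ 2.4211e+5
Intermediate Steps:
Function('Q')(N) = Mul(3, N, Add(-2, Pow(7, Rational(1, 2)))) (Function('Q')(N) = Mul(Add(N, Mul(1, Mul(2, N))), Add(-2, Pow(7, Rational(1, 2)))) = Mul(Add(N, Mul(2, N)), Add(-2, Pow(7, Rational(1, 2)))) = Mul(Mul(3, N), Add(-2, Pow(7, Rational(1, 2)))) = Mul(3, N, Add(-2, Pow(7, Rational(1, 2)))))
Mul(Function('Q')(Mul(Mul(3, Add(3, -1)), -3)), Add(Add(-2852, -445), -3646)) = Mul(Mul(3, Mul(Mul(3, Add(3, -1)), -3), Add(-2, Pow(7, Rational(1, 2)))), Add(Add(-2852, -445), -3646)) = Mul(Mul(3, Mul(Mul(3, 2), -3), Add(-2, Pow(7, Rational(1, 2)))), Add(-3297, -3646)) = Mul(Mul(3, Mul(6, -3), Add(-2, Pow(7, Rational(1, 2)))), -6943) = Mul(Mul(3, -18, Add(-2, Pow(7, Rational(1, 2)))), -6943) = Mul(Add(108, Mul(-54, Pow(7, Rational(1, 2)))), -6943) = Add(-749844, Mul(374922, Pow(7, Rational(1, 2))))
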